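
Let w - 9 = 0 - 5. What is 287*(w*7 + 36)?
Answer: 18368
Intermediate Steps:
w = 4 (w = 9 + (0 - 5) = 9 - 5 = 4)
287*(w*7 + 36) = 287*(4*7 + 36) = 287*(28 + 36) = 287*64 = 18368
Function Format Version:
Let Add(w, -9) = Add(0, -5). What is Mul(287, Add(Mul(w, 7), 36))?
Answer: 18368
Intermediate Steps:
w = 4 (w = Add(9, Add(0, -5)) = Add(9, -5) = 4)
Mul(287, Add(Mul(w, 7), 36)) = Mul(287, Add(Mul(4, 7), 36)) = Mul(287, Add(28, 36)) = Mul(287, 64) = 18368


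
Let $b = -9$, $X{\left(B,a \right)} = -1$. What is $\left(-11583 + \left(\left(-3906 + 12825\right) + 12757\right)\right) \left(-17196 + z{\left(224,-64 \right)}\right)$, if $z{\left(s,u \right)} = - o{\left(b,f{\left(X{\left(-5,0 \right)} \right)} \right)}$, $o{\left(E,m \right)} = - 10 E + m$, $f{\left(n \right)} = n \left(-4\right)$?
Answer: $-174507970$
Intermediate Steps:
$f{\left(n \right)} = - 4 n$
$o{\left(E,m \right)} = m - 10 E$
$z{\left(s,u \right)} = -94$ ($z{\left(s,u \right)} = - (\left(-4\right) \left(-1\right) - -90) = - (4 + 90) = \left(-1\right) 94 = -94$)
$\left(-11583 + \left(\left(-3906 + 12825\right) + 12757\right)\right) \left(-17196 + z{\left(224,-64 \right)}\right) = \left(-11583 + \left(\left(-3906 + 12825\right) + 12757\right)\right) \left(-17196 - 94\right) = \left(-11583 + \left(8919 + 12757\right)\right) \left(-17290\right) = \left(-11583 + 21676\right) \left(-17290\right) = 10093 \left(-17290\right) = -174507970$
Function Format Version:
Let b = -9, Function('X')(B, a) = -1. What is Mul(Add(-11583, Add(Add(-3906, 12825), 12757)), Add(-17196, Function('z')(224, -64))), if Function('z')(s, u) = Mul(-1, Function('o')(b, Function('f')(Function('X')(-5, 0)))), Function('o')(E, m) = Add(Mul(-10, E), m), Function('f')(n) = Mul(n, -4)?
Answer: -174507970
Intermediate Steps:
Function('f')(n) = Mul(-4, n)
Function('o')(E, m) = Add(m, Mul(-10, E))
Function('z')(s, u) = -94 (Function('z')(s, u) = Mul(-1, Add(Mul(-4, -1), Mul(-10, -9))) = Mul(-1, Add(4, 90)) = Mul(-1, 94) = -94)
Mul(Add(-11583, Add(Add(-3906, 12825), 12757)), Add(-17196, Function('z')(224, -64))) = Mul(Add(-11583, Add(Add(-3906, 12825), 12757)), Add(-17196, -94)) = Mul(Add(-11583, Add(8919, 12757)), -17290) = Mul(Add(-11583, 21676), -17290) = Mul(10093, -17290) = -174507970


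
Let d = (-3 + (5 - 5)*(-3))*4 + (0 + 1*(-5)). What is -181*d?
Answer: 3077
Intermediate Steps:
d = -17 (d = (-3 + 0*(-3))*4 + (0 - 5) = (-3 + 0)*4 - 5 = -3*4 - 5 = -12 - 5 = -17)
-181*d = -181*(-17) = 3077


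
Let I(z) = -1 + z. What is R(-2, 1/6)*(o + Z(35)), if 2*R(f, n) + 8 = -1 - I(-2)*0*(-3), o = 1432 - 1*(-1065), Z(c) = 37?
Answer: -11403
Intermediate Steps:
o = 2497 (o = 1432 + 1065 = 2497)
R(f, n) = -9/2 (R(f, n) = -4 + (-1 - (-1 - 2)*0*(-3))/2 = -4 + (-1 - (-3*0)*(-3))/2 = -4 + (-1 - 0*(-3))/2 = -4 + (-1 - 1*0)/2 = -4 + (-1 + 0)/2 = -4 + (1/2)*(-1) = -4 - 1/2 = -9/2)
R(-2, 1/6)*(o + Z(35)) = -9*(2497 + 37)/2 = -9/2*2534 = -11403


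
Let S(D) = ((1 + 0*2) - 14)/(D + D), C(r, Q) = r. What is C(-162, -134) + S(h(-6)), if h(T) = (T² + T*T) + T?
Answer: -21397/132 ≈ -162.10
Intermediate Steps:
h(T) = T + 2*T² (h(T) = (T² + T²) + T = 2*T² + T = T + 2*T²)
S(D) = -13/(2*D) (S(D) = ((1 + 0) - 14)/((2*D)) = (1 - 14)*(1/(2*D)) = -13/(2*D))
C(-162, -134) + S(h(-6)) = -162 - 13*(-1/(6*(1 + 2*(-6))))/2 = -162 - 13*(-1/(6*(1 - 12)))/2 = -162 - 13/(2*((-6*(-11)))) = -162 - 13/2/66 = -162 - 13/2*1/66 = -162 - 13/132 = -21397/132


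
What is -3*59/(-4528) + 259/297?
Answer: 1225321/1344816 ≈ 0.91114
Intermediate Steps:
-3*59/(-4528) + 259/297 = -177*(-1/4528) + 259*(1/297) = 177/4528 + 259/297 = 1225321/1344816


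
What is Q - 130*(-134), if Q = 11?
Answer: 17431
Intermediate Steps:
Q - 130*(-134) = 11 - 130*(-134) = 11 + 17420 = 17431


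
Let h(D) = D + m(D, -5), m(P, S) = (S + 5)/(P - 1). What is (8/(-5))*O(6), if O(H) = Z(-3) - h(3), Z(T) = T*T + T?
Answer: -24/5 ≈ -4.8000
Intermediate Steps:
Z(T) = T + T**2 (Z(T) = T**2 + T = T + T**2)
m(P, S) = (5 + S)/(-1 + P)
h(D) = D (h(D) = D + (5 - 5)/(-1 + D) = D + 0/(-1 + D) = D + 0 = D)
O(H) = 3 (O(H) = -3*(1 - 3) - 1*3 = -3*(-2) - 3 = 6 - 3 = 3)
(8/(-5))*O(6) = (8/(-5))*3 = -1/5*8*3 = -8/5*3 = -24/5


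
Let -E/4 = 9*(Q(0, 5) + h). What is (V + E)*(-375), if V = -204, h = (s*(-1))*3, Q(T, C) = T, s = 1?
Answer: 36000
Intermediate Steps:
h = -3 (h = (1*(-1))*3 = -1*3 = -3)
E = 108 (E = -36*(0 - 3) = -36*(-3) = -4*(-27) = 108)
(V + E)*(-375) = (-204 + 108)*(-375) = -96*(-375) = 36000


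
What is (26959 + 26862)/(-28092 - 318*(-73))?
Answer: -53821/4878 ≈ -11.033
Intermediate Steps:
(26959 + 26862)/(-28092 - 318*(-73)) = 53821/(-28092 + 23214) = 53821/(-4878) = 53821*(-1/4878) = -53821/4878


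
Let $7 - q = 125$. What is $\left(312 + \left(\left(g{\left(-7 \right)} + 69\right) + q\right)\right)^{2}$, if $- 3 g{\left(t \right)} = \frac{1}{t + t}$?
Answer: $\frac{122036209}{1764} \approx 69182.0$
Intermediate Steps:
$g{\left(t \right)} = - \frac{1}{6 t}$ ($g{\left(t \right)} = - \frac{1}{3 \left(t + t\right)} = - \frac{1}{3 \cdot 2 t} = - \frac{\frac{1}{2} \frac{1}{t}}{3} = - \frac{1}{6 t}$)
$q = -118$ ($q = 7 - 125 = -118$)
$\left(312 + \left(\left(g{\left(-7 \right)} + 69\right) + q\right)\right)^{2} = \left(312 - \left(49 - \frac{1}{42}\right)\right)^{2} = \left(312 + \left(\left(\left(- \frac{1}{6}\right) \left(- \frac{1}{7}\right) + 69\right) - 118\right)\right)^{2} = \left(312 + \left(\left(\frac{1}{42} + 69\right) - 118\right)\right)^{2} = \left(312 + \left(\frac{2899}{42} - 118\right)\right)^{2} = \left(312 - \frac{2057}{42}\right)^{2} = \left(\frac{11047}{42}\right)^{2} = \frac{122036209}{1764}$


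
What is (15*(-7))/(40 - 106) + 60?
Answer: 1355/22 ≈ 61.591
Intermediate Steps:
(15*(-7))/(40 - 106) + 60 = -105/(-66) + 60 = -105*(-1/66) + 60 = 35/22 + 60 = 1355/22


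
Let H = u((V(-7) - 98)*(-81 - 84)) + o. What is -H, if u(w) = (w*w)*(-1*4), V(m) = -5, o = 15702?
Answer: 1155304398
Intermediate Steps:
u(w) = -4*w**2 (u(w) = w**2*(-4) = -4*w**2)
H = -1155304398 (H = -4*(-81 - 84)**2*(-5 - 98)**2 + 15702 = -4*(-103*(-165))**2 + 15702 = -4*16995**2 + 15702 = -4*288830025 + 15702 = -1155320100 + 15702 = -1155304398)
-H = -1*(-1155304398) = 1155304398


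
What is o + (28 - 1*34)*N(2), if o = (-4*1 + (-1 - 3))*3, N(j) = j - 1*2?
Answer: -24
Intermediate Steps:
N(j) = -2 + j (N(j) = j - 2 = -2 + j)
o = -24 (o = (-4 - 4)*3 = -8*3 = -24)
o + (28 - 1*34)*N(2) = -24 + (28 - 1*34)*(-2 + 2) = -24 + (28 - 34)*0 = -24 - 6*0 = -24 + 0 = -24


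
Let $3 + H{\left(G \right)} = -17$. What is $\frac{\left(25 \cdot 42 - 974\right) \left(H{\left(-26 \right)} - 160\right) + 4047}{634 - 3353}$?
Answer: $\frac{9633}{2719} \approx 3.5428$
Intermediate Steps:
$H{\left(G \right)} = -20$ ($H{\left(G \right)} = -3 - 17 = -20$)
$\frac{\left(25 \cdot 42 - 974\right) \left(H{\left(-26 \right)} - 160\right) + 4047}{634 - 3353} = \frac{\left(25 \cdot 42 - 974\right) \left(-20 - 160\right) + 4047}{634 - 3353} = \frac{\left(1050 - 974\right) \left(-180\right) + 4047}{-2719} = \left(76 \left(-180\right) + 4047\right) \left(- \frac{1}{2719}\right) = \left(-13680 + 4047\right) \left(- \frac{1}{2719}\right) = \left(-9633\right) \left(- \frac{1}{2719}\right) = \frac{9633}{2719}$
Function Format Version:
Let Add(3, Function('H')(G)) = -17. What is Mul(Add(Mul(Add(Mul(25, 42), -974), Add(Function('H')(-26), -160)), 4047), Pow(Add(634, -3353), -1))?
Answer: Rational(9633, 2719) ≈ 3.5428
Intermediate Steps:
Function('H')(G) = -20 (Function('H')(G) = Add(-3, -17) = -20)
Mul(Add(Mul(Add(Mul(25, 42), -974), Add(Function('H')(-26), -160)), 4047), Pow(Add(634, -3353), -1)) = Mul(Add(Mul(Add(Mul(25, 42), -974), Add(-20, -160)), 4047), Pow(Add(634, -3353), -1)) = Mul(Add(Mul(Add(1050, -974), -180), 4047), Pow(-2719, -1)) = Mul(Add(Mul(76, -180), 4047), Rational(-1, 2719)) = Mul(Add(-13680, 4047), Rational(-1, 2719)) = Mul(-9633, Rational(-1, 2719)) = Rational(9633, 2719)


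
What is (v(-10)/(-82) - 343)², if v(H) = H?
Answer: 197627364/1681 ≈ 1.1757e+5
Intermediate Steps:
(v(-10)/(-82) - 343)² = (-10/(-82) - 343)² = (-10*(-1/82) - 343)² = (5/41 - 343)² = (-14058/41)² = 197627364/1681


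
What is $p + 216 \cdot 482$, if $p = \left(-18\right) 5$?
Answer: $104022$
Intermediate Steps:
$p = -90$
$p + 216 \cdot 482 = -90 + 216 \cdot 482 = -90 + 104112 = 104022$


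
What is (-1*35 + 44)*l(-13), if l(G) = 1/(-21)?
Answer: -3/7 ≈ -0.42857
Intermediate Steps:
l(G) = -1/21
(-1*35 + 44)*l(-13) = (-1*35 + 44)*(-1/21) = (-35 + 44)*(-1/21) = 9*(-1/21) = -3/7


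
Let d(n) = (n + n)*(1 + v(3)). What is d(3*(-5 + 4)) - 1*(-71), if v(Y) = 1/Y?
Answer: 63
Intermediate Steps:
d(n) = 8*n/3 (d(n) = (n + n)*(1 + 1/3) = (2*n)*(1 + 1/3) = (2*n)*(4/3) = 8*n/3)
d(3*(-5 + 4)) - 1*(-71) = 8*(3*(-5 + 4))/3 - 1*(-71) = 8*(3*(-1))/3 + 71 = (8/3)*(-3) + 71 = -8 + 71 = 63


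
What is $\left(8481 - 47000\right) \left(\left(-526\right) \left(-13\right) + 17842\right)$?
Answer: $-950648920$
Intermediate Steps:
$\left(8481 - 47000\right) \left(\left(-526\right) \left(-13\right) + 17842\right) = - 38519 \left(6838 + 17842\right) = \left(-38519\right) 24680 = -950648920$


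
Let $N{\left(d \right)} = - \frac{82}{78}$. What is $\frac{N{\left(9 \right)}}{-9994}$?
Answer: $\frac{41}{389766} \approx 0.00010519$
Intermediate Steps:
$N{\left(d \right)} = - \frac{41}{39}$ ($N{\left(d \right)} = \left(-82\right) \frac{1}{78} = - \frac{41}{39}$)
$\frac{N{\left(9 \right)}}{-9994} = - \frac{41}{39 \left(-9994\right)} = \left(- \frac{41}{39}\right) \left(- \frac{1}{9994}\right) = \frac{41}{389766}$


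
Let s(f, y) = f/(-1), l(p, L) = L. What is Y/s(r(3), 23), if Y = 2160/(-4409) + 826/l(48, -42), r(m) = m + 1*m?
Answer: 266611/79362 ≈ 3.3594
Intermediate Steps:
r(m) = 2*m (r(m) = m + m = 2*m)
s(f, y) = -f (s(f, y) = f*(-1) = -f)
Y = -266611/13227 (Y = 2160/(-4409) + 826/(-42) = 2160*(-1/4409) + 826*(-1/42) = -2160/4409 - 59/3 = -266611/13227 ≈ -20.157)
Y/s(r(3), 23) = -266611/(13227*((-2*3))) = -266611/(13227*((-1*6))) = -266611/13227/(-6) = -266611/13227*(-1/6) = 266611/79362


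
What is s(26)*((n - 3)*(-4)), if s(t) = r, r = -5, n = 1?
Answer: -40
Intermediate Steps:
s(t) = -5
s(26)*((n - 3)*(-4)) = -5*(1 - 3)*(-4) = -(-10)*(-4) = -5*8 = -40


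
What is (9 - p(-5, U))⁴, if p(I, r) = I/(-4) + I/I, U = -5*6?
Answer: 531441/256 ≈ 2075.9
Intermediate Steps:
U = -30
p(I, r) = 1 - I/4 (p(I, r) = I*(-¼) + 1 = -I/4 + 1 = 1 - I/4)
(9 - p(-5, U))⁴ = (9 - (1 - ¼*(-5)))⁴ = (9 - (1 + 5/4))⁴ = (9 - 1*9/4)⁴ = (9 - 9/4)⁴ = (27/4)⁴ = 531441/256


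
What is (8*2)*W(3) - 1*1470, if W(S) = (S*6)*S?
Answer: -606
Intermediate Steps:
W(S) = 6*S**2 (W(S) = (6*S)*S = 6*S**2)
(8*2)*W(3) - 1*1470 = (8*2)*(6*3**2) - 1*1470 = 16*(6*9) - 1470 = 16*54 - 1470 = 864 - 1470 = -606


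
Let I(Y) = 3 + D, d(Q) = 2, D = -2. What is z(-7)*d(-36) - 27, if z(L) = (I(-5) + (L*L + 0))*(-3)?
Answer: -327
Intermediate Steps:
I(Y) = 1 (I(Y) = 3 - 2 = 1)
z(L) = -3 - 3*L² (z(L) = (1 + (L*L + 0))*(-3) = (1 + (L² + 0))*(-3) = (1 + L²)*(-3) = -3 - 3*L²)
z(-7)*d(-36) - 27 = (-3 - 3*(-7)²)*2 - 27 = (-3 - 3*49)*2 - 27 = (-3 - 147)*2 - 27 = -150*2 - 27 = -300 - 27 = -327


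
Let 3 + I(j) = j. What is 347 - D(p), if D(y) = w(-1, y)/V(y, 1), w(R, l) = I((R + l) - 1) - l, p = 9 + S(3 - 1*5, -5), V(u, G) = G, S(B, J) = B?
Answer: 352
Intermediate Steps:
I(j) = -3 + j
p = 7 (p = 9 + (3 - 1*5) = 9 + (3 - 5) = 9 - 2 = 7)
w(R, l) = -4 + R (w(R, l) = (-3 + ((R + l) - 1)) - l = (-3 + (-1 + R + l)) - l = (-4 + R + l) - l = -4 + R)
D(y) = -5 (D(y) = (-4 - 1)/1 = -5*1 = -5)
347 - D(p) = 347 - 1*(-5) = 347 + 5 = 352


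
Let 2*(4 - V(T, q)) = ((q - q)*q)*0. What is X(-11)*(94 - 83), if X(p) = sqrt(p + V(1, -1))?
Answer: 11*I*sqrt(7) ≈ 29.103*I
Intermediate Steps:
V(T, q) = 4 (V(T, q) = 4 - (q - q)*q*0/2 = 4 - 0*q*0/2 = 4 - 0*0 = 4 - 1/2*0 = 4 + 0 = 4)
X(p) = sqrt(4 + p) (X(p) = sqrt(p + 4) = sqrt(4 + p))
X(-11)*(94 - 83) = sqrt(4 - 11)*(94 - 83) = sqrt(-7)*11 = (I*sqrt(7))*11 = 11*I*sqrt(7)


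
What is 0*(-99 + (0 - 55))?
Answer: 0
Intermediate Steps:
0*(-99 + (0 - 55)) = 0*(-99 - 55) = 0*(-154) = 0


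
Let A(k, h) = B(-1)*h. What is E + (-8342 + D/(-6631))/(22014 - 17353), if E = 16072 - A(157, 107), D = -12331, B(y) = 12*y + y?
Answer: 28403959298/1626689 ≈ 17461.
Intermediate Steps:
B(y) = 13*y
A(k, h) = -13*h (A(k, h) = (13*(-1))*h = -13*h)
E = 17463 (E = 16072 - (-13)*107 = 16072 - 1*(-1391) = 16072 + 1391 = 17463)
E + (-8342 + D/(-6631))/(22014 - 17353) = 17463 + (-8342 - 12331/(-6631))/(22014 - 17353) = 17463 + (-8342 - 12331*(-1/6631))/4661 = 17463 + (-8342 + 649/349)*(1/4661) = 17463 - 2910709/349*1/4661 = 17463 - 2910709/1626689 = 28403959298/1626689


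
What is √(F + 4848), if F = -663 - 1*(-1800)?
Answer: 3*√665 ≈ 77.363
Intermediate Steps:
F = 1137 (F = -663 + 1800 = 1137)
√(F + 4848) = √(1137 + 4848) = √5985 = 3*√665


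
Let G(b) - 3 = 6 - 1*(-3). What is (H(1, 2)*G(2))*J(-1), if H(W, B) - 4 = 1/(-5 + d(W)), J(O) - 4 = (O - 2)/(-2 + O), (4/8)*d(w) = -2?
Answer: 700/3 ≈ 233.33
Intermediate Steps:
d(w) = -4 (d(w) = 2*(-2) = -4)
G(b) = 12 (G(b) = 3 + (6 - 1*(-3)) = 3 + (6 + 3) = 3 + 9 = 12)
J(O) = 5 (J(O) = 4 + (O - 2)/(-2 + O) = 4 + (-2 + O)/(-2 + O) = 4 + 1 = 5)
H(W, B) = 35/9 (H(W, B) = 4 + 1/(-5 - 4) = 4 + 1/(-9) = 4 - ⅑ = 35/9)
(H(1, 2)*G(2))*J(-1) = ((35/9)*12)*5 = (140/3)*5 = 700/3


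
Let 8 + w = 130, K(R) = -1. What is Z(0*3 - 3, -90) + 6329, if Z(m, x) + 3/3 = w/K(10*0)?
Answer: 6206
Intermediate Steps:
w = 122 (w = -8 + 130 = 122)
Z(m, x) = -123 (Z(m, x) = -1 + 122/(-1) = -1 + 122*(-1) = -1 - 122 = -123)
Z(0*3 - 3, -90) + 6329 = -123 + 6329 = 6206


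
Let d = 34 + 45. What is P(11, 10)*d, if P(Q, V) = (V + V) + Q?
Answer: 2449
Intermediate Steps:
d = 79
P(Q, V) = Q + 2*V (P(Q, V) = 2*V + Q = Q + 2*V)
P(11, 10)*d = (11 + 2*10)*79 = (11 + 20)*79 = 31*79 = 2449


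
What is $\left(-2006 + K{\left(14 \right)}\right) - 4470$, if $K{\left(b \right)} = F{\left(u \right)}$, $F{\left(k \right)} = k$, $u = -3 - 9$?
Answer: $-6488$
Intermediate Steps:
$u = -12$ ($u = -3 - 9 = -12$)
$K{\left(b \right)} = -12$
$\left(-2006 + K{\left(14 \right)}\right) - 4470 = \left(-2006 - 12\right) - 4470 = -2018 - 4470 = -6488$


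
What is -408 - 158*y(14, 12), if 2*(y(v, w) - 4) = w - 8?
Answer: -1356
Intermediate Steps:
y(v, w) = w/2 (y(v, w) = 4 + (w - 8)/2 = 4 + (-8 + w)/2 = 4 + (-4 + w/2) = w/2)
-408 - 158*y(14, 12) = -408 - 79*12 = -408 - 158*6 = -408 - 948 = -1356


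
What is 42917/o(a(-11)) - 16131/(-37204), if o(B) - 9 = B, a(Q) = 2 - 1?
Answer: 798422689/186020 ≈ 4292.1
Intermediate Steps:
a(Q) = 1
o(B) = 9 + B
42917/o(a(-11)) - 16131/(-37204) = 42917/(9 + 1) - 16131/(-37204) = 42917/10 - 16131*(-1/37204) = 42917*(⅒) + 16131/37204 = 42917/10 + 16131/37204 = 798422689/186020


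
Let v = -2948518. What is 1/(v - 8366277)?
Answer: -1/11314795 ≈ -8.8380e-8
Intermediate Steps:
1/(v - 8366277) = 1/(-2948518 - 8366277) = 1/(-11314795) = -1/11314795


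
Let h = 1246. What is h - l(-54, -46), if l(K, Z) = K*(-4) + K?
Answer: 1084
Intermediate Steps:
l(K, Z) = -3*K (l(K, Z) = -4*K + K = -3*K)
h - l(-54, -46) = 1246 - (-3)*(-54) = 1246 - 1*162 = 1246 - 162 = 1084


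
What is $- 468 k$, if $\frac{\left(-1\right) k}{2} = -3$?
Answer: $-2808$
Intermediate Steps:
$k = 6$ ($k = \left(-2\right) \left(-3\right) = 6$)
$- 468 k = \left(-468\right) 6 = -2808$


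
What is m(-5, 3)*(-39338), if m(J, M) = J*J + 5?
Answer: -1180140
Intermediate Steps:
m(J, M) = 5 + J² (m(J, M) = J² + 5 = 5 + J²)
m(-5, 3)*(-39338) = (5 + (-5)²)*(-39338) = (5 + 25)*(-39338) = 30*(-39338) = -1180140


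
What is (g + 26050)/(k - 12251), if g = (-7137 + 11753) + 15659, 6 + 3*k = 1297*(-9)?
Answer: -46325/16144 ≈ -2.8695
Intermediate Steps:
k = -3893 (k = -2 + (1297*(-9))/3 = -2 + (1/3)*(-11673) = -2 - 3891 = -3893)
g = 20275 (g = 4616 + 15659 = 20275)
(g + 26050)/(k - 12251) = (20275 + 26050)/(-3893 - 12251) = 46325/(-16144) = 46325*(-1/16144) = -46325/16144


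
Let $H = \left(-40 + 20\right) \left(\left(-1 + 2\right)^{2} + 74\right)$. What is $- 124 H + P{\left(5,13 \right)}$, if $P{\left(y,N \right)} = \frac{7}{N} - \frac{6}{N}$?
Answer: $\frac{2418001}{13} \approx 1.86 \cdot 10^{5}$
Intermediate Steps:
$P{\left(y,N \right)} = \frac{1}{N}$
$H = -1500$ ($H = - 20 \left(1^{2} + 74\right) = - 20 \left(1 + 74\right) = \left(-20\right) 75 = -1500$)
$- 124 H + P{\left(5,13 \right)} = \left(-124\right) \left(-1500\right) + \frac{1}{13} = 186000 + \frac{1}{13} = \frac{2418001}{13}$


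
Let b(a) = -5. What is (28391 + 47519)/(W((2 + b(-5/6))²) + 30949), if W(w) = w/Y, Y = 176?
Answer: 13360160/5447033 ≈ 2.4527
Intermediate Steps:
W(w) = w/176
(28391 + 47519)/(W((2 + b(-5/6))²) + 30949) = (28391 + 47519)/((2 - 5)²/176 + 30949) = 75910/((1/176)*(-3)² + 30949) = 75910/((1/176)*9 + 30949) = 75910/(9/176 + 30949) = 75910/(5447033/176) = 75910*(176/5447033) = 13360160/5447033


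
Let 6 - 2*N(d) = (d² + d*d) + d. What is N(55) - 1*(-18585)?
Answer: 31071/2 ≈ 15536.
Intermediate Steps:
N(d) = 3 - d² - d/2 (N(d) = 3 - ((d² + d*d) + d)/2 = 3 - ((d² + d²) + d)/2 = 3 - (2*d² + d)/2 = 3 - (d + 2*d²)/2 = 3 + (-d² - d/2) = 3 - d² - d/2)
N(55) - 1*(-18585) = (3 - 1*55² - ½*55) - 1*(-18585) = (3 - 1*3025 - 55/2) + 18585 = (3 - 3025 - 55/2) + 18585 = -6099/2 + 18585 = 31071/2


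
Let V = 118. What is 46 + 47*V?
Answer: 5592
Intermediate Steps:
46 + 47*V = 46 + 47*118 = 46 + 5546 = 5592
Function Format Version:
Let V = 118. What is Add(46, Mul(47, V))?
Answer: 5592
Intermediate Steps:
Add(46, Mul(47, V)) = Add(46, Mul(47, 118)) = Add(46, 5546) = 5592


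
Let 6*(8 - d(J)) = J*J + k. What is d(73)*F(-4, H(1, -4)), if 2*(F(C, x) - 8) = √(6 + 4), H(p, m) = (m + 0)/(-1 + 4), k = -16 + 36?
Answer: -7068 - 1767*√10/4 ≈ -8464.9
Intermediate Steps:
k = 20
H(p, m) = m/3
d(J) = 14/3 - J²/6 (d(J) = 8 - (J*J + 20)/6 = 8 - (J² + 20)/6 = 8 - (20 + J²)/6 = 8 + (-10/3 - J²/6) = 14/3 - J²/6)
F(C, x) = 8 + √10/2 (F(C, x) = 8 + √(6 + 4)/2 = 8 + √10/2)
d(73)*F(-4, H(1, -4)) = (14/3 - ⅙*73²)*(8 + √10/2) = (14/3 - ⅙*5329)*(8 + √10/2) = (14/3 - 5329/6)*(8 + √10/2) = -1767*(8 + √10/2)/2 = -7068 - 1767*√10/4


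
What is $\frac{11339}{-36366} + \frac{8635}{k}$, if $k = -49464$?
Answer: $- \frac{5028119}{10337976} \approx -0.48637$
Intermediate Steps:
$\frac{11339}{-36366} + \frac{8635}{k} = \frac{11339}{-36366} + \frac{8635}{-49464} = 11339 \left(- \frac{1}{36366}\right) + 8635 \left(- \frac{1}{49464}\right) = - \frac{391}{1254} - \frac{8635}{49464} = - \frac{5028119}{10337976}$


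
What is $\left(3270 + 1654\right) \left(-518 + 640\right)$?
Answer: $600728$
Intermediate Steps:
$\left(3270 + 1654\right) \left(-518 + 640\right) = 4924 \cdot 122 = 600728$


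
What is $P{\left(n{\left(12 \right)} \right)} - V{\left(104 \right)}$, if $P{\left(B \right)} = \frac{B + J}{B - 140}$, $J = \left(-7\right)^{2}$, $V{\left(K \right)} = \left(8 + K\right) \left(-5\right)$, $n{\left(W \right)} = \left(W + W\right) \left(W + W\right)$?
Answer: $\frac{244785}{436} \approx 561.43$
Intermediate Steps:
$n{\left(W \right)} = 4 W^{2}$ ($n{\left(W \right)} = 2 W 2 W = 4 W^{2}$)
$V{\left(K \right)} = -40 - 5 K$
$J = 49$
$P{\left(B \right)} = \frac{49 + B}{-140 + B}$ ($P{\left(B \right)} = \frac{B + 49}{B - 140} = \frac{49 + B}{-140 + B}$)
$P{\left(n{\left(12 \right)} \right)} - V{\left(104 \right)} = \frac{49 + 4 \cdot 12^{2}}{-140 + 4 \cdot 12^{2}} - \left(-40 - 520\right) = \frac{49 + 4 \cdot 144}{-140 + 4 \cdot 144} - \left(-40 - 520\right) = \frac{49 + 576}{-140 + 576} - -560 = \frac{1}{436} \cdot 625 + 560 = \frac{625}{436} + 560 = \frac{244785}{436}$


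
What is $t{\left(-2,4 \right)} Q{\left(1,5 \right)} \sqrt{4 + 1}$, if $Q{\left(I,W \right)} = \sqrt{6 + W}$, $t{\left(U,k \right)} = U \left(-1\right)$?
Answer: $2 \sqrt{55} \approx 14.832$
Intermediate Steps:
$t{\left(U,k \right)} = - U$
$t{\left(-2,4 \right)} Q{\left(1,5 \right)} \sqrt{4 + 1} = \left(-1\right) \left(-2\right) \sqrt{6 + 5} \sqrt{4 + 1} = 2 \sqrt{11} \sqrt{5} = 2 \sqrt{55}$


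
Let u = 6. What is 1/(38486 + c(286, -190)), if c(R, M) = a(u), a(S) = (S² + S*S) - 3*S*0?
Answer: 1/38558 ≈ 2.5935e-5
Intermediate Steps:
a(S) = 2*S² (a(S) = (S² + S²) + 0 = 2*S² + 0 = 2*S²)
c(R, M) = 72 (c(R, M) = 2*6² = 2*36 = 72)
1/(38486 + c(286, -190)) = 1/(38486 + 72) = 1/38558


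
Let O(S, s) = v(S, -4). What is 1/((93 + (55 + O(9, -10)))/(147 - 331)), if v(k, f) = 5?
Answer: -184/153 ≈ -1.2026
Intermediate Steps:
O(S, s) = 5
1/((93 + (55 + O(9, -10)))/(147 - 331)) = 1/((93 + (55 + 5))/(147 - 331)) = 1/((93 + 60)/(-184)) = 1/(153*(-1/184)) = 1/(-153/184) = -184/153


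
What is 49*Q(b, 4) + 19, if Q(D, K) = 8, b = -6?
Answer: 411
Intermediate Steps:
49*Q(b, 4) + 19 = 49*8 + 19 = 392 + 19 = 411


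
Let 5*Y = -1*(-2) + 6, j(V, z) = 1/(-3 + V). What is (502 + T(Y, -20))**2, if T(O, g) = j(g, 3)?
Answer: 133287025/529 ≈ 2.5196e+5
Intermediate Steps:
Y = 8/5 (Y = (-1*(-2) + 6)/5 = (2 + 6)/5 = (1/5)*8 = 8/5 ≈ 1.6000)
T(O, g) = 1/(-3 + g)
(502 + T(Y, -20))**2 = (502 + 1/(-3 - 20))**2 = (502 + 1/(-23))**2 = (502 - 1/23)**2 = (11545/23)**2 = 133287025/529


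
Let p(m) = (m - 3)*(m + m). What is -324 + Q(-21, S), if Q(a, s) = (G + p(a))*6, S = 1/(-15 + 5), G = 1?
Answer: 5730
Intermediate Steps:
p(m) = 2*m*(-3 + m) (p(m) = (-3 + m)*(2*m) = 2*m*(-3 + m))
S = -⅒ (S = 1/(-10) = -⅒ ≈ -0.10000)
Q(a, s) = 6 + 12*a*(-3 + a) (Q(a, s) = (1 + 2*a*(-3 + a))*6 = 6 + 12*a*(-3 + a))
-324 + Q(-21, S) = -324 + (6 + 12*(-21)*(-3 - 21)) = -324 + (6 + 12*(-21)*(-24)) = -324 + (6 + 6048) = -324 + 6054 = 5730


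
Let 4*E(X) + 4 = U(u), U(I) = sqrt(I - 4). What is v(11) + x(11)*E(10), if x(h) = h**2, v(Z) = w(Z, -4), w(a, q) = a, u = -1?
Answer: -110 + 121*I*sqrt(5)/4 ≈ -110.0 + 67.641*I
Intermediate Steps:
v(Z) = Z
U(I) = sqrt(-4 + I)
E(X) = -1 + I*sqrt(5)/4 (E(X) = -1 + sqrt(-4 - 1)/4 = -1 + sqrt(-5)/4 = -1 + (I*sqrt(5))/4 = -1 + I*sqrt(5)/4)
v(11) + x(11)*E(10) = 11 + 11**2*(-1 + I*sqrt(5)/4) = 11 + 121*(-1 + I*sqrt(5)/4) = 11 + (-121 + 121*I*sqrt(5)/4) = -110 + 121*I*sqrt(5)/4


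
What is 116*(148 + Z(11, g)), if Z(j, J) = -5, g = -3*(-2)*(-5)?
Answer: 16588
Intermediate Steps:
g = -30 (g = 6*(-5) = -30)
116*(148 + Z(11, g)) = 116*(148 - 5) = 116*143 = 16588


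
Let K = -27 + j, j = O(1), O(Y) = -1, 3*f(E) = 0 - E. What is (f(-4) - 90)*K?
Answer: 7448/3 ≈ 2482.7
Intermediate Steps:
f(E) = -E/3 (f(E) = (0 - E)/3 = (-E)/3 = -E/3)
j = -1
K = -28 (K = -27 - 1 = -28)
(f(-4) - 90)*K = (-⅓*(-4) - 90)*(-28) = (4/3 - 90)*(-28) = -266/3*(-28) = 7448/3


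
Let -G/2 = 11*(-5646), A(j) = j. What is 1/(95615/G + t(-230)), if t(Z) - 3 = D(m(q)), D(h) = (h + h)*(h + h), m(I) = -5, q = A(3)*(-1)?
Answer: 124212/12889451 ≈ 0.0096367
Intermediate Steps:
G = 124212 (G = -22*(-5646) = -2*(-62106) = 124212)
q = -3 (q = 3*(-1) = -3)
D(h) = 4*h² (D(h) = (2*h)*(2*h) = 4*h²)
t(Z) = 103 (t(Z) = 3 + 4*(-5)² = 3 + 4*25 = 3 + 100 = 103)
1/(95615/G + t(-230)) = 1/(95615/124212 + 103) = 1/(12889451/124212) = 124212/12889451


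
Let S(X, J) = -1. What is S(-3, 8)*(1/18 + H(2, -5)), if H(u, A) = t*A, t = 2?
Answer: 179/18 ≈ 9.9444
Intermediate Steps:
H(u, A) = 2*A
S(-3, 8)*(1/18 + H(2, -5)) = -(1/18 + 2*(-5)) = -(1/18 - 10) = -1*(-179/18) = 179/18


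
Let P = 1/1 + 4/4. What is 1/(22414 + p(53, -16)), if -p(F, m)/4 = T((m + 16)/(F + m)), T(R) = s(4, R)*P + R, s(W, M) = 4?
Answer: 1/22382 ≈ 4.4679e-5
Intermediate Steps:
P = 2 (P = 1*1 + 4*(¼) = 1 + 1 = 2)
T(R) = 8 + R (T(R) = 4*2 + R = 8 + R)
p(F, m) = -32 - 4*(16 + m)/(F + m) (p(F, m) = -4*(8 + (m + 16)/(F + m)) = -4*(8 + (16 + m)/(F + m)) = -32 - 4*(16 + m)/(F + m))
1/(22414 + p(53, -16)) = 1/(22414 + 4*(-16 - 9*(-16) - 8*53)/(53 - 16)) = 1/(22414 + 4*(-16 + 144 - 424)/37) = 1/(22414 + 4*(1/37)*(-296)) = 1/(22414 - 32) = 1/22382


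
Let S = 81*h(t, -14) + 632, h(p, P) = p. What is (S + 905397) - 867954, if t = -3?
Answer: 37832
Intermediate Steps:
S = 389 (S = 81*(-3) + 632 = -243 + 632 = 389)
(S + 905397) - 867954 = (389 + 905397) - 867954 = 905786 - 867954 = 37832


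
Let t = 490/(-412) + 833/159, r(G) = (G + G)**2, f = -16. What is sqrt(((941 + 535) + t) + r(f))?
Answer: sqrt(2686405878822)/32754 ≈ 50.040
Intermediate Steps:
r(G) = 4*G**2 (r(G) = (2*G)**2 = 4*G**2)
t = 132643/32754 (t = 490*(-1/412) + 833*(1/159) = -245/206 + 833/159 = 132643/32754 ≈ 4.0497)
sqrt(((941 + 535) + t) + r(f)) = sqrt(((941 + 535) + 132643/32754) + 4*(-16)**2) = sqrt((1476 + 132643/32754) + 4*256) = sqrt(48477547/32754 + 1024) = sqrt(82017643/32754) = sqrt(2686405878822)/32754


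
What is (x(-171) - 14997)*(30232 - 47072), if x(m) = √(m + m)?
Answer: 252549480 - 50520*I*√38 ≈ 2.5255e+8 - 3.1143e+5*I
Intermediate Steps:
x(m) = √2*√m (x(m) = √(2*m) = √2*√m)
(x(-171) - 14997)*(30232 - 47072) = (√2*√(-171) - 14997)*(30232 - 47072) = (√2*(3*I*√19) - 14997)*(-16840) = (3*I*√38 - 14997)*(-16840) = (-14997 + 3*I*√38)*(-16840) = 252549480 - 50520*I*√38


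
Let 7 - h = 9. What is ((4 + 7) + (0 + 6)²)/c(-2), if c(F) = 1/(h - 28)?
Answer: -1410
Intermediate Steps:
h = -2 (h = 7 - 1*9 = 7 - 9 = -2)
c(F) = -1/30 (c(F) = 1/(-2 - 28) = 1/(-30) = -1/30)
((4 + 7) + (0 + 6)²)/c(-2) = ((4 + 7) + (0 + 6)²)/(-1/30) = (11 + 6²)*(-30) = (11 + 36)*(-30) = 47*(-30) = -1410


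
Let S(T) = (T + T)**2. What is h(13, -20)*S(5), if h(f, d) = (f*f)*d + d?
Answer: -340000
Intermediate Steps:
S(T) = 4*T**2 (S(T) = (2*T)**2 = 4*T**2)
h(f, d) = d + d*f**2 (h(f, d) = f**2*d + d = d*f**2 + d = d + d*f**2)
h(13, -20)*S(5) = (-20*(1 + 13**2))*(4*5**2) = (-20*(1 + 169))*(4*25) = -20*170*100 = -3400*100 = -340000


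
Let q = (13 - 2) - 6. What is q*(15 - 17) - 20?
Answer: -30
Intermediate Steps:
q = 5 (q = 11 - 6 = 5)
q*(15 - 17) - 20 = 5*(15 - 17) - 20 = 5*(-2) - 20 = -10 - 20 = -30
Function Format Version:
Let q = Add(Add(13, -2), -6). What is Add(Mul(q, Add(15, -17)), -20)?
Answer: -30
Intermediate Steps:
q = 5 (q = Add(11, -6) = 5)
Add(Mul(q, Add(15, -17)), -20) = Add(Mul(5, Add(15, -17)), -20) = Add(Mul(5, -2), -20) = Add(-10, -20) = -30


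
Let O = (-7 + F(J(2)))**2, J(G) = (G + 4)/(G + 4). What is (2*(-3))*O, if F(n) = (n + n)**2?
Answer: -54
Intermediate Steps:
J(G) = 1 (J(G) = (4 + G)/(4 + G) = 1)
F(n) = 4*n**2 (F(n) = (2*n)**2 = 4*n**2)
O = 9 (O = (-7 + 4*1**2)**2 = (-7 + 4*1)**2 = (-7 + 4)**2 = (-3)**2 = 9)
(2*(-3))*O = (2*(-3))*9 = -6*9 = -54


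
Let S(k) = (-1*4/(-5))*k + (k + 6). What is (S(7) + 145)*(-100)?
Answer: -16360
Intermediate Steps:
S(k) = 6 + 9*k/5 (S(k) = (-4*(-⅕))*k + (6 + k) = 4*k/5 + (6 + k) = 6 + 9*k/5)
(S(7) + 145)*(-100) = ((6 + (9/5)*7) + 145)*(-100) = ((6 + 63/5) + 145)*(-100) = (93/5 + 145)*(-100) = (818/5)*(-100) = -16360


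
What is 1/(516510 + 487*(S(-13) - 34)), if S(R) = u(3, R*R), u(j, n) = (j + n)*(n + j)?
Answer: 1/14907360 ≈ 6.7081e-8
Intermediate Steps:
u(j, n) = (j + n)² (u(j, n) = (j + n)*(j + n) = (j + n)²)
S(R) = (3 + R²)² (S(R) = (3 + R*R)² = (3 + R²)²)
1/(516510 + 487*(S(-13) - 34)) = 1/(516510 + 487*((3 + (-13)²)² - 34)) = 1/(516510 + 487*((3 + 169)² - 34)) = 1/(516510 + 487*(172² - 34)) = 1/(516510 + 487*(29584 - 34)) = 1/(516510 + 487*29550) = 1/(516510 + 14390850) = 1/14907360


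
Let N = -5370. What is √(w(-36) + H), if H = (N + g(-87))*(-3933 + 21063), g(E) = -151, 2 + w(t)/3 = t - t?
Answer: 12*I*√656769 ≈ 9725.0*I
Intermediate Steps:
w(t) = -6 (w(t) = -6 + 3*(t - t) = -6 + 3*0 = -6 + 0 = -6)
H = -94574730 (H = (-5370 - 151)*(-3933 + 21063) = -5521*17130 = -94574730)
√(w(-36) + H) = √(-6 - 94574730) = √(-94574736) = 12*I*√656769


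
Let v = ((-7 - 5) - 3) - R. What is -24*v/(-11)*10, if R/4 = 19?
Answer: -21840/11 ≈ -1985.5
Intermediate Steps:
R = 76 (R = 4*19 = 76)
v = -91 (v = ((-7 - 5) - 3) - 1*76 = (-12 - 3) - 76 = -15 - 76 = -91)
-24*v/(-11)*10 = -(-2184)/(-11)*10 = -(-2184)*(-1)/11*10 = -24*91/11*10 = -2184/11*10 = -21840/11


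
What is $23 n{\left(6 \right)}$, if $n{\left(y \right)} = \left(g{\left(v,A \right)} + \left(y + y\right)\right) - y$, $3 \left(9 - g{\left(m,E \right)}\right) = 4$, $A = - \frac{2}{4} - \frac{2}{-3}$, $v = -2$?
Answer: $\frac{943}{3} \approx 314.33$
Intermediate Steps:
$A = \frac{1}{6}$ ($A = \left(-2\right) \frac{1}{4} - - \frac{2}{3} = - \frac{1}{2} + \frac{2}{3} = \frac{1}{6} \approx 0.16667$)
$g{\left(m,E \right)} = \frac{23}{3}$ ($g{\left(m,E \right)} = 9 - \frac{4}{3} = \frac{23}{3}$)
$n{\left(y \right)} = \frac{23}{3} + y$ ($n{\left(y \right)} = \left(\frac{23}{3} + \left(y + y\right)\right) - y = \left(\frac{23}{3} + 2 y\right) - y = \frac{23}{3} + y$)
$23 n{\left(6 \right)} = 23 \left(\frac{23}{3} + 6\right) = 23 \cdot \frac{41}{3} = \frac{943}{3}$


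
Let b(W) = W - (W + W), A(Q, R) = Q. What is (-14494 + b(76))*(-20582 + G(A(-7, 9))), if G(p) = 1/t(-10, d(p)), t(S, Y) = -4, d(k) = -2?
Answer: 599766765/2 ≈ 2.9988e+8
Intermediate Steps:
b(W) = -W (b(W) = W - 2*W = -W)
G(p) = -¼ (G(p) = 1/(-4) = -¼)
(-14494 + b(76))*(-20582 + G(A(-7, 9))) = (-14494 - 1*76)*(-20582 - ¼) = (-14494 - 76)*(-82329/4) = -14570*(-82329/4) = 599766765/2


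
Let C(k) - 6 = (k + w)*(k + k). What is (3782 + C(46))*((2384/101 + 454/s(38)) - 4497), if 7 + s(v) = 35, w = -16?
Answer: -20634237670/707 ≈ -2.9186e+7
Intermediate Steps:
s(v) = 28 (s(v) = -7 + 35 = 28)
C(k) = 6 + 2*k*(-16 + k) (C(k) = 6 + (k - 16)*(k + k) = 6 + (-16 + k)*(2*k) = 6 + 2*k*(-16 + k))
(3782 + C(46))*((2384/101 + 454/s(38)) - 4497) = (3782 + (6 - 32*46 + 2*46²))*((2384/101 + 454/28) - 4497) = (3782 + (6 - 1472 + 2*2116))*((2384*(1/101) + 454*(1/28)) - 4497) = (3782 + (6 - 1472 + 4232))*((2384/101 + 227/14) - 4497) = (3782 + 2766)*(56303/1414 - 4497) = 6548*(-6302455/1414) = -20634237670/707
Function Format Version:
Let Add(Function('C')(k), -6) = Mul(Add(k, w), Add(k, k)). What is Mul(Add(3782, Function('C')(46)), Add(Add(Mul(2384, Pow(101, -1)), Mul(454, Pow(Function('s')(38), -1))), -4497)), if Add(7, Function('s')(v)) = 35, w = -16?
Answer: Rational(-20634237670, 707) ≈ -2.9186e+7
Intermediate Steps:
Function('s')(v) = 28 (Function('s')(v) = Add(-7, 35) = 28)
Function('C')(k) = Add(6, Mul(2, k, Add(-16, k))) (Function('C')(k) = Add(6, Mul(Add(k, -16), Add(k, k))) = Add(6, Mul(Add(-16, k), Mul(2, k))) = Add(6, Mul(2, k, Add(-16, k))))
Mul(Add(3782, Function('C')(46)), Add(Add(Mul(2384, Pow(101, -1)), Mul(454, Pow(Function('s')(38), -1))), -4497)) = Mul(Add(3782, Add(6, Mul(-32, 46), Mul(2, Pow(46, 2)))), Add(Add(Mul(2384, Pow(101, -1)), Mul(454, Pow(28, -1))), -4497)) = Mul(Add(3782, Add(6, -1472, Mul(2, 2116))), Add(Add(Mul(2384, Rational(1, 101)), Mul(454, Rational(1, 28))), -4497)) = Mul(Add(3782, Add(6, -1472, 4232)), Add(Add(Rational(2384, 101), Rational(227, 14)), -4497)) = Mul(Add(3782, 2766), Add(Rational(56303, 1414), -4497)) = Mul(6548, Rational(-6302455, 1414)) = Rational(-20634237670, 707)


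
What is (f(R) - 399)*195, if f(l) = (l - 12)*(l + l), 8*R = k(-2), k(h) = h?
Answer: -612885/8 ≈ -76611.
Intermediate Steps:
R = -¼ (R = (⅛)*(-2) = -¼ ≈ -0.25000)
f(l) = 2*l*(-12 + l) (f(l) = (-12 + l)*(2*l) = 2*l*(-12 + l))
(f(R) - 399)*195 = (2*(-¼)*(-12 - ¼) - 399)*195 = (2*(-¼)*(-49/4) - 399)*195 = (49/8 - 399)*195 = -3143/8*195 = -612885/8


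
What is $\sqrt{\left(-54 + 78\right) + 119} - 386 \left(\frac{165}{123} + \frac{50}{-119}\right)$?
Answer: $- \frac{1735070}{4879} + \sqrt{143} \approx -343.66$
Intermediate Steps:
$\sqrt{\left(-54 + 78\right) + 119} - 386 \left(\frac{165}{123} + \frac{50}{-119}\right) = \sqrt{24 + 119} - 386 \left(165 \cdot \frac{1}{123} + 50 \left(- \frac{1}{119}\right)\right) = \sqrt{143} - 386 \left(\frac{55}{41} - \frac{50}{119}\right) = \sqrt{143} - \frac{1735070}{4879} = - \frac{1735070}{4879} + \sqrt{143}$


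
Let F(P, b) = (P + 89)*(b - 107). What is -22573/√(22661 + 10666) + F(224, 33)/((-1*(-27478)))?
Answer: -11581/13739 - 22573*√7/483 ≈ -124.49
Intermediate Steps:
F(P, b) = (-107 + b)*(89 + P) (F(P, b) = (89 + P)*(-107 + b) = (-107 + b)*(89 + P))
-22573/√(22661 + 10666) + F(224, 33)/((-1*(-27478))) = -22573/√(22661 + 10666) + (-9523 - 107*224 + 89*33 + 224*33)/((-1*(-27478))) = -22573*√7/483 + (-9523 - 23968 + 2937 + 7392)/27478 = -22573*√7/483 - 23162*1/27478 = -22573*√7/483 - 11581/13739 = -11581/13739 - 22573*√7/483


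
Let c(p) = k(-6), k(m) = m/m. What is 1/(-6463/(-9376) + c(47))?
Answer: 9376/15839 ≈ 0.59196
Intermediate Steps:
k(m) = 1
c(p) = 1
1/(-6463/(-9376) + c(47)) = 1/(-6463/(-9376) + 1) = 1/(-6463*(-1/9376) + 1) = 1/(6463/9376 + 1) = 1/(15839/9376) = 9376/15839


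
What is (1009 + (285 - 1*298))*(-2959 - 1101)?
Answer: -4043760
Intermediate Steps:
(1009 + (285 - 1*298))*(-2959 - 1101) = (1009 + (285 - 298))*(-4060) = (1009 - 13)*(-4060) = 996*(-4060) = -4043760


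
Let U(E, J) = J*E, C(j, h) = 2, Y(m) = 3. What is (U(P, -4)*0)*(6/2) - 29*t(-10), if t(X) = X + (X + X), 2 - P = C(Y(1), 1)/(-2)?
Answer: 870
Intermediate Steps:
P = 3 (P = 2 - 2/(-2) = 2 - 2*(-1)/2 = 2 - 1*(-1) = 2 + 1 = 3)
U(E, J) = E*J
t(X) = 3*X (t(X) = X + 2*X = 3*X)
(U(P, -4)*0)*(6/2) - 29*t(-10) = ((3*(-4))*0)*(6/2) - 87*(-10) = (-12*0)*(6*(1/2)) - 29*(-30) = 0*3 + 870 = 0 + 870 = 870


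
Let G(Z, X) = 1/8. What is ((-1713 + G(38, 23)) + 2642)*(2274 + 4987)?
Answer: 53971013/8 ≈ 6.7464e+6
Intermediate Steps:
G(Z, X) = 1/8
((-1713 + G(38, 23)) + 2642)*(2274 + 4987) = ((-1713 + 1/8) + 2642)*(2274 + 4987) = (-13703/8 + 2642)*7261 = (7433/8)*7261 = 53971013/8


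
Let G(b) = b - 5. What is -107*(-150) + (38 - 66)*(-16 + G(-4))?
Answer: 16750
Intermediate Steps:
G(b) = -5 + b
-107*(-150) + (38 - 66)*(-16 + G(-4)) = -107*(-150) + (38 - 66)*(-16 + (-5 - 4)) = 16050 - 28*(-16 - 9) = 16050 - 28*(-25) = 16050 + 700 = 16750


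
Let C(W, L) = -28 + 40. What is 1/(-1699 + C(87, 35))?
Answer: -1/1687 ≈ -0.00059277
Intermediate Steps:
C(W, L) = 12
1/(-1699 + C(87, 35)) = 1/(-1699 + 12) = 1/(-1687) = -1/1687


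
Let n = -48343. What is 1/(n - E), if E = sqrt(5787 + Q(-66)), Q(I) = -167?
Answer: -48343/2337040029 + 2*sqrt(1405)/2337040029 ≈ -2.0653e-5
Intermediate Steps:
E = 2*sqrt(1405) (E = sqrt(5787 - 167) = sqrt(5620) = 2*sqrt(1405) ≈ 74.967)
1/(n - E) = 1/(-48343 - 2*sqrt(1405))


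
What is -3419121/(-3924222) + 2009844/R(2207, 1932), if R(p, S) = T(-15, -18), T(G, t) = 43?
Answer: 2629073687857/56247182 ≈ 46741.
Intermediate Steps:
R(p, S) = 43
-3419121/(-3924222) + 2009844/R(2207, 1932) = -3419121/(-3924222) + 2009844/43 = -3419121*(-1/3924222) + 2009844*(1/43) = 1139707/1308074 + 2009844/43 = 2629073687857/56247182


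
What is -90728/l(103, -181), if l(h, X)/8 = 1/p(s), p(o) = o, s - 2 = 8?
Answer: -113410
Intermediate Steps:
s = 10 (s = 2 + 8 = 10)
l(h, X) = ⅘ (l(h, X) = 8/10 = 8*(⅒) = ⅘)
-90728/l(103, -181) = -90728/⅘ = -90728*5/4 = -113410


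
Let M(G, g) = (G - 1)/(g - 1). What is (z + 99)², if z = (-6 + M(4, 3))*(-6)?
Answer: 15876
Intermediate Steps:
M(G, g) = (-1 + G)/(-1 + g)
z = 27 (z = (-6 + (-1 + 4)/(-1 + 3))*(-6) = (-6 + 3/2)*(-6) = -9/2*(-6) = 27)
(z + 99)² = (27 + 99)² = 126² = 15876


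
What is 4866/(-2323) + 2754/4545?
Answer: -17292/11615 ≈ -1.4888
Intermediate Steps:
4866/(-2323) + 2754/4545 = 4866*(-1/2323) + 2754*(1/4545) = -4866/2323 + 306/505 = -17292/11615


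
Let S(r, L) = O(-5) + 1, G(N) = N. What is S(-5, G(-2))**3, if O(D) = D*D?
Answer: 17576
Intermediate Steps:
O(D) = D**2
S(r, L) = 26 (S(r, L) = (-5)**2 + 1 = 25 + 1 = 26)
S(-5, G(-2))**3 = 26**3 = 17576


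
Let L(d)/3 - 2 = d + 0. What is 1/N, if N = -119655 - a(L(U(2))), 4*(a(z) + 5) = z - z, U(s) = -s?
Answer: -1/119650 ≈ -8.3577e-6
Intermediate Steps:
L(d) = 6 + 3*d (L(d) = 6 + 3*(d + 0) = 6 + 3*d)
a(z) = -5 (a(z) = -5 + (z - z)/4 = -5 + (¼)*0 = -5 + 0 = -5)
N = -119650 (N = -119655 - 1*(-5) = -119655 + 5 = -119650)
1/N = 1/(-119650) = -1/119650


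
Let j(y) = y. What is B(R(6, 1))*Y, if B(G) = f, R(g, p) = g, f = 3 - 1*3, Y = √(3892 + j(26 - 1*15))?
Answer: 0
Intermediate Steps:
Y = √3903 (Y = √(3892 + (26 - 1*15)) = √(3892 + (26 - 15)) = √(3892 + 11) = √3903 ≈ 62.474)
f = 0 (f = 3 - 3 = 0)
B(G) = 0
B(R(6, 1))*Y = 0*√3903 = 0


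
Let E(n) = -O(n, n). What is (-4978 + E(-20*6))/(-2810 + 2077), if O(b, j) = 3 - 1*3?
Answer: 4978/733 ≈ 6.7913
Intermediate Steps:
O(b, j) = 0 (O(b, j) = 3 - 3 = 0)
E(n) = 0 (E(n) = -1*0 = 0)
(-4978 + E(-20*6))/(-2810 + 2077) = (-4978 + 0)/(-2810 + 2077) = -4978/(-733) = -4978*(-1/733) = 4978/733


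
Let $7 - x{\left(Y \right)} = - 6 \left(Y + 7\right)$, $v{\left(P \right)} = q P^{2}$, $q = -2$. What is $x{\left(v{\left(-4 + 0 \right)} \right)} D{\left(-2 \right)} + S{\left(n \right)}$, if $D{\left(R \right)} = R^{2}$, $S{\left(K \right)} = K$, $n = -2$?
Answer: $-574$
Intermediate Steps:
$v{\left(P \right)} = - 2 P^{2}$
$x{\left(Y \right)} = 49 + 6 Y$ ($x{\left(Y \right)} = 7 - - 6 \left(Y + 7\right) = 7 - - 6 \left(7 + Y\right) = 7 - \left(-42 - 6 Y\right) = 7 + \left(42 + 6 Y\right) = 49 + 6 Y$)
$x{\left(v{\left(-4 + 0 \right)} \right)} D{\left(-2 \right)} + S{\left(n \right)} = \left(49 + 6 \left(- 2 \left(-4 + 0\right)^{2}\right)\right) \left(-2\right)^{2} - 2 = \left(49 + 6 \left(- 2 \left(-4\right)^{2}\right)\right) 4 - 2 = \left(49 + 6 \left(\left(-2\right) 16\right)\right) 4 - 2 = \left(49 + 6 \left(-32\right)\right) 4 - 2 = \left(49 - 192\right) 4 - 2 = \left(-143\right) 4 - 2 = -572 - 2 = -574$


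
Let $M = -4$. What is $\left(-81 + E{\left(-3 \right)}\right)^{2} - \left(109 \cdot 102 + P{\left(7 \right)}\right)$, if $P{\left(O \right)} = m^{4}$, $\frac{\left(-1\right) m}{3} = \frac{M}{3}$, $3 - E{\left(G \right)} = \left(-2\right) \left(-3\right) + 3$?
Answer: $-3805$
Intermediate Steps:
$E{\left(G \right)} = -6$ ($E{\left(G \right)} = 3 - \left(\left(-2\right) \left(-3\right) + 3\right) = 3 - \left(6 + 3\right) = 3 - 9 = -6$)
$m = 4$ ($m = - 3 \left(- \frac{4}{3}\right) = - 3 \left(\left(-4\right) \frac{1}{3}\right) = \left(-3\right) \left(- \frac{4}{3}\right) = 4$)
$P{\left(O \right)} = 256$ ($P{\left(O \right)} = 4^{4} = 256$)
$\left(-81 + E{\left(-3 \right)}\right)^{2} - \left(109 \cdot 102 + P{\left(7 \right)}\right) = \left(-81 - 6\right)^{2} - \left(109 \cdot 102 + 256\right) = \left(-87\right)^{2} - \left(11118 + 256\right) = 7569 - 11374 = -3805$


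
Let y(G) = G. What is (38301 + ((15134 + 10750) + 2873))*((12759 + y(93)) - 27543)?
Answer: -985149078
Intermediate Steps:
(38301 + ((15134 + 10750) + 2873))*((12759 + y(93)) - 27543) = (38301 + ((15134 + 10750) + 2873))*((12759 + 93) - 27543) = (38301 + (25884 + 2873))*(12852 - 27543) = (38301 + 28757)*(-14691) = 67058*(-14691) = -985149078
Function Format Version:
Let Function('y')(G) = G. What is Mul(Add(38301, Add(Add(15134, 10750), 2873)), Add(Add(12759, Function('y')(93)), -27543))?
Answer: -985149078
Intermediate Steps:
Mul(Add(38301, Add(Add(15134, 10750), 2873)), Add(Add(12759, Function('y')(93)), -27543)) = Mul(Add(38301, Add(Add(15134, 10750), 2873)), Add(Add(12759, 93), -27543)) = Mul(Add(38301, Add(25884, 2873)), Add(12852, -27543)) = Mul(Add(38301, 28757), -14691) = Mul(67058, -14691) = -985149078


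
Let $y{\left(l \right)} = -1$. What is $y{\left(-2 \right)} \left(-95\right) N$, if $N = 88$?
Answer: $8360$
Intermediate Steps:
$y{\left(-2 \right)} \left(-95\right) N = \left(-1\right) \left(-95\right) 88 = 95 \cdot 88 = 8360$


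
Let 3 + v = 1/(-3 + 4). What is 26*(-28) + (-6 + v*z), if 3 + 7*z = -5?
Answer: -5122/7 ≈ -731.71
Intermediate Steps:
v = -2 (v = -3 + 1/(-3 + 4) = -3 + 1/1 = -3 + 1 = -2)
z = -8/7 (z = -3/7 + (⅐)*(-5) = -3/7 - 5/7 = -8/7 ≈ -1.1429)
26*(-28) + (-6 + v*z) = 26*(-28) + (-6 - 2*(-8/7)) = -728 + (-6 + 16/7) = -728 - 26/7 = -5122/7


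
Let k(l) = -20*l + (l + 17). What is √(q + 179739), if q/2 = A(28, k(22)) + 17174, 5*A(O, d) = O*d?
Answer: √5239895/5 ≈ 457.82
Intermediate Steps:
k(l) = 17 - 19*l (k(l) = -20*l + (17 + l) = 17 - 19*l)
A(O, d) = O*d/5 (A(O, d) = (O*d)/5 = O*d/5)
q = 149284/5 (q = 2*((⅕)*28*(17 - 19*22) + 17174) = 2*((⅕)*28*(17 - 418) + 17174) = 2*((⅕)*28*(-401) + 17174) = 2*(-11228/5 + 17174) = 2*(74642/5) = 149284/5 ≈ 29857.)
√(q + 179739) = √(149284/5 + 179739) = √(1047979/5) = √5239895/5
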